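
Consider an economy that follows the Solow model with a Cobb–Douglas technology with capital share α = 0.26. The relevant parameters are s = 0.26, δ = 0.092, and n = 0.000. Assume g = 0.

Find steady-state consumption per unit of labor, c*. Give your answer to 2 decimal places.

At the steady state, Δk = 0, so s·k^α = (n + δ)·k.
Rearranging, k^(1−α) = s / (n + δ).
k^0.74 = 0.26 / (0.000 + 0.092) = 0.26 / 0.092 = 2.8261
k* = 2.8261^(1/0.74) ≈ 4.0711
y* = (k*)^α = 4.0711^0.26 ≈ 1.4405
c* = (1 − s)·y* = (1 − 0.26) × 1.4405 ≈ 1.0660

c* ≈ 1.07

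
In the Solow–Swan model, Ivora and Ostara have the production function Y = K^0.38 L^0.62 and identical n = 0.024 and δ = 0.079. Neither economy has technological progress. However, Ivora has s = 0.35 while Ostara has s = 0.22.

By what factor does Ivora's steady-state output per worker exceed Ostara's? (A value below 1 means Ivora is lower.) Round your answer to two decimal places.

Steady-state y* = [s/(n + δ)]^(α/(1−α)), so the ratio is [ (s_I/(n + δ)_I) / (s_O/(n + δ)_O) ]^0.6129.
s_I/(n + δ)_I = 0.35/0.103 = 3.3981; s_O/(n + δ)_O = 0.22/0.103 = 2.1359.
Ratio = (3.3981/2.1359)^0.6129 = 1.5909^0.6129 ≈ 1.3292

y*_I / y*_O ≈ 1.33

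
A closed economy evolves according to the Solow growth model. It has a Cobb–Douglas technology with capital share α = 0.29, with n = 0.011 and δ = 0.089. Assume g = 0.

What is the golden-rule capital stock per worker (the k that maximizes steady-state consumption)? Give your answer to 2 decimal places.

The golden rule sets f'(k) = n + δ, i.e. α·k^(α−1) = n + δ.
So k^(1−α) = α / (n + δ) = 0.29 / 0.100 = 2.9000.
k_gold = 2.9000^(1/0.71) ≈ 4.4799

k_gold ≈ 4.48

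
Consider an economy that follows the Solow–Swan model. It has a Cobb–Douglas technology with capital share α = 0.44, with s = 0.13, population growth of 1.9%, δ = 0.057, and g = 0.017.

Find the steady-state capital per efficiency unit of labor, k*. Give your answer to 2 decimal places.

k* = 1.82

At the steady state, Δk = 0, so s·k^α = (n + g + δ)·k.
Dividing both sides by k: k^(1−α) = s / (n + g + δ).
k^0.56 = 0.13 / (0.019 + 0.017 + 0.057) = 0.13 / 0.093 = 1.3978
k* = 1.3978^(1/0.56) ≈ 1.8185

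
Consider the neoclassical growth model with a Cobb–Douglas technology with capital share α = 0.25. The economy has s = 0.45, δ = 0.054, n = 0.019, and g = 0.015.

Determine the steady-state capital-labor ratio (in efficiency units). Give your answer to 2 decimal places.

k* = 8.81

At the steady state, Δk = 0, so s·k^α = (n + g + δ)·k.
Rearranging, k^(1−α) = s / (n + g + δ).
k^0.75 = 0.45 / (0.019 + 0.015 + 0.054) = 0.45 / 0.088 = 5.1136
k* = 5.1136^(1/0.75) ≈ 8.8099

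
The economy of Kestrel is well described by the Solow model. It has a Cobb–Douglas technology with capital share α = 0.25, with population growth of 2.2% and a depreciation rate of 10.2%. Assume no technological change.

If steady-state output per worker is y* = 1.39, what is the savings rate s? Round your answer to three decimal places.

Steady state requires s·f(k) = (n + δ)·k, i.e. s·k^α = (n + δ)·k.
Since y* = [s/(n + δ)]^(α/(1−α)), we have s/(n + δ) = (y*)^((1−α)/α) = 1.39^3 = 2.6856.
Therefore s = 2.6856 × (n + δ) = 2.6856 × 0.124 = 0.3330.

s ≈ 0.333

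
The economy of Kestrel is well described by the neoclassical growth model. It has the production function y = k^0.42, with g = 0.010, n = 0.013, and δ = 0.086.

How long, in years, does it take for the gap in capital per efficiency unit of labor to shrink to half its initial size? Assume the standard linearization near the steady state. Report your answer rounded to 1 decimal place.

about 11.0 years

Near the steady state the convergence rate is λ = (1 − α)(n + g + δ).
λ = (1 − 0.42) × 0.109 = 0.58 × 0.109 = 0.06322
Half-life = ln 2 / λ = 0.6931 / 0.06322 ≈ 10.96 years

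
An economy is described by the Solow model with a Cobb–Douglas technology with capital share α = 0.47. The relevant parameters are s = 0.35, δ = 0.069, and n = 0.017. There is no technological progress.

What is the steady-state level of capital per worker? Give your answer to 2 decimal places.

k* = 14.13

In steady state, investment equals break-even investment: s·k^α = (n + δ)·k.
Dividing both sides by k: k^(1−α) = s / (n + δ).
k^0.53 = 0.35 / (0.017 + 0.069) = 0.35 / 0.086 = 4.0698
k* = 4.0698^(1/0.53) ≈ 14.1299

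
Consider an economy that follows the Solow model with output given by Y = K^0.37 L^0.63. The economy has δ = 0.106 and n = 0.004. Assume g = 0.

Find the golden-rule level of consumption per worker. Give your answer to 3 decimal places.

At the golden rule, f'(k) = n + δ, so α·k^(α−1) = n + δ and k_gold = (α/(n + δ))^(1/(1−α)).
k_gold = (0.37/0.110)^(1/0.63) = 3.3636^1.5873 ≈ 6.8580
c_gold = f(k_gold) − (n + δ)·k_gold = 2.0389 − 0.110×6.8580 ≈ 1.2845

c_gold ≈ 1.285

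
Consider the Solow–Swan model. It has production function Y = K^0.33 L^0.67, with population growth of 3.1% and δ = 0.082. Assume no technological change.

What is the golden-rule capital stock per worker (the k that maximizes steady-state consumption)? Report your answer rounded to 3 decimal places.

The golden rule sets f'(k) = n + δ, i.e. α·k^(α−1) = n + δ.
So k^(1−α) = α / (n + δ) = 0.33 / 0.113 = 2.9204.
k_gold = 2.9204^(1/0.67) ≈ 4.9510

k_gold ≈ 4.951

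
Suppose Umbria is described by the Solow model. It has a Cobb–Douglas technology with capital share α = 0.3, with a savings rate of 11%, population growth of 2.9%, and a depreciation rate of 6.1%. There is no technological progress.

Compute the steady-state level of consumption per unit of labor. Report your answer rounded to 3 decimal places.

At the steady state, Δk = 0, so s·k^α = (n + δ)·k.
Dividing both sides by k: k^(1−α) = s / (n + δ).
k^0.7 = 0.11 / (0.029 + 0.061) = 0.11 / 0.090 = 1.2222
k* = 1.2222^(1/0.7) ≈ 1.3320
y* = (k*)^α = 1.3320^0.3 ≈ 1.0898
c* = (1 − s)·y* = (1 − 0.11) × 1.0898 ≈ 0.9699

c* ≈ 0.970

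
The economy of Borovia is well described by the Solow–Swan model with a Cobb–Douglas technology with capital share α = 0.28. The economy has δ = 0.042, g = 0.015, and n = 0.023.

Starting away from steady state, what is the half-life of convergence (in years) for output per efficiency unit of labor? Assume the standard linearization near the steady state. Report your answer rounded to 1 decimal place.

half-life ≈ 12.0 years

Near the steady state the convergence rate is λ = (1 − α)(n + g + δ).
λ = (1 − 0.28) × 0.080 = 0.72 × 0.080 = 0.0576
Half-life = ln 2 / λ = 0.6931 / 0.0576 ≈ 12.03 years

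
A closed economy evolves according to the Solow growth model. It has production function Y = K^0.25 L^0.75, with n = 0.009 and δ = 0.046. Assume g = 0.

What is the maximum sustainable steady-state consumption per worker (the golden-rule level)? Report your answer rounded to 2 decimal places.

c_gold ≈ 1.24

At the golden rule, f'(k) = n + δ, so α·k^(α−1) = n + δ and k_gold = (α/(n + δ))^(1/(1−α)).
k_gold = (0.25/0.055)^(1/0.75) = 4.5455^1.3333 ≈ 7.5293
c_gold = f(k_gold) − (n + δ)·k_gold = 1.6565 − 0.055×7.5293 ≈ 1.2424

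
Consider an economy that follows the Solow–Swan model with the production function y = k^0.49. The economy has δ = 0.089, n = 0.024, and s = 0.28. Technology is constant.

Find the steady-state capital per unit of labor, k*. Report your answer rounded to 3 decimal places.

In steady state, investment equals break-even investment: s·k^α = (n + δ)·k.
Dividing both sides by k: k^(1−α) = s / (n + δ).
k^0.51 = 0.28 / (0.024 + 0.089) = 0.28 / 0.113 = 2.4779
k* = 2.4779^(1/0.51) ≈ 5.9253

k* = 5.925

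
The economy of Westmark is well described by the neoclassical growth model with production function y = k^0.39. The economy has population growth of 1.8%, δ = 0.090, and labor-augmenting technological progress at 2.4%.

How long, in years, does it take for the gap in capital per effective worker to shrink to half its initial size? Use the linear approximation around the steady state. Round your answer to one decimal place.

Near the steady state the convergence rate is λ = (1 − α)(n + g + δ).
λ = (1 − 0.39) × 0.132 = 0.61 × 0.132 = 0.08052
Half-life = ln 2 / λ = 0.6931 / 0.08052 ≈ 8.61 years

t_½ ≈ 8.6 years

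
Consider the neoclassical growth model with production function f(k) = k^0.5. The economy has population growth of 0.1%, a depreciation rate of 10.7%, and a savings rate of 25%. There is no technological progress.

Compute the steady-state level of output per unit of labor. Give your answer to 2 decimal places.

At the steady state, Δk = 0, so s·k^α = (n + δ)·k.
Rearranging, k^(1−α) = s / (n + δ).
k^0.5 = 0.25 / (0.001 + 0.107) = 0.25 / 0.108 = 2.3148
k* = 2.3148^(1/0.5) ≈ 5.3583
y* = (k*)^α = 5.3583^0.5 ≈ 2.3148

y* ≈ 2.31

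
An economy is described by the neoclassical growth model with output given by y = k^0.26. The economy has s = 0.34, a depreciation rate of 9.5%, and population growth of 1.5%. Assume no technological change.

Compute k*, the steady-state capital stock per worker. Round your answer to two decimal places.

k* ≈ 4.59

At the steady state, Δk = 0, so s·k^α = (n + δ)·k.
Rearranging, k^(1−α) = s / (n + δ).
k^0.74 = 0.34 / (0.015 + 0.095) = 0.34 / 0.110 = 3.0909
k* = 3.0909^(1/0.74) ≈ 4.5949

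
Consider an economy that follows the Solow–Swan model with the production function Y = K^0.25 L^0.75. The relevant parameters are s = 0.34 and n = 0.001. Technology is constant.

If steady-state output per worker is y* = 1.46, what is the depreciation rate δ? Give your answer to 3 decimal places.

δ ≈ 0.108

At the steady state, Δk = 0, so s·k^α = (n + δ)·k.
Since y* = [s/(n + δ)]^(α/(1−α)), we have s/(n + δ) = (y*)^((1−α)/α) = 1.46^3 = 3.1121.
Therefore n + δ = s / 3.1121 = 0.34 / 3.1121 = 0.1093, so δ = 0.1093 − 0.001 = 0.1083.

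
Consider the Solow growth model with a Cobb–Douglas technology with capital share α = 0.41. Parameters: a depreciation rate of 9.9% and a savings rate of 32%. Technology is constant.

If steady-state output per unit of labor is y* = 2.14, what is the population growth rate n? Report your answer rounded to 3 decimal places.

n ≈ 0.008

In steady state, investment equals break-even investment: s·k^α = (n + δ)·k.
Since y* = [s/(n + δ)]^(α/(1−α)), we have s/(n + δ) = (y*)^((1−α)/α) = 2.14^1.439 = 2.9886.
Therefore n + δ = s / 2.9886 = 0.32 / 2.9886 = 0.1071, so n = 0.1071 − 0.099 = 0.0081.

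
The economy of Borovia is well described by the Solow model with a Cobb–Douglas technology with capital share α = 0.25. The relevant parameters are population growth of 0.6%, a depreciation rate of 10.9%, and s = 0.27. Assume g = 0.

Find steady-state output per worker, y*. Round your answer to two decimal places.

At the steady state, Δk = 0, so s·k^α = (n + δ)·k.
Rearranging, k^(1−α) = s / (n + δ).
k^0.75 = 0.27 / (0.006 + 0.109) = 0.27 / 0.115 = 2.3478
k* = 2.3478^(1/0.75) ≈ 3.1204
y* = (k*)^α = 3.1204^0.25 ≈ 1.3291

y* ≈ 1.33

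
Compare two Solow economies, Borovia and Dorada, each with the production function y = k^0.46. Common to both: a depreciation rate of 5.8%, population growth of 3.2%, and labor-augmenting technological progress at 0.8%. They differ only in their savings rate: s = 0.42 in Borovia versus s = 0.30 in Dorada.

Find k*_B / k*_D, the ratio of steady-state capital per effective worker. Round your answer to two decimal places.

Steady-state k* = [s/(n + g + δ)]^(1/(1−α)), so the ratio is [ (s_B/(n + g + δ)_B) / (s_D/(n + g + δ)_D) ]^1.8519.
s_B/(n + g + δ)_B = 0.42/0.098 = 4.2857; s_D/(n + g + δ)_D = 0.30/0.098 = 3.0612.
Ratio = (4.2857/3.0612)^1.8519 = 1.4000^1.8519 ≈ 1.8647

k*_B / k*_D ≈ 1.86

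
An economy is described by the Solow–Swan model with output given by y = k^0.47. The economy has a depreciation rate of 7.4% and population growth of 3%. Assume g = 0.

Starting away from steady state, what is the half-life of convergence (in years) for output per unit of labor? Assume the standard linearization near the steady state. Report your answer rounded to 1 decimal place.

Near the steady state the convergence rate is λ = (1 − α)(n + δ).
λ = (1 − 0.47) × 0.104 = 0.53 × 0.104 = 0.05512
Half-life = ln 2 / λ = 0.6931 / 0.05512 ≈ 12.57 years

t_½ ≈ 12.6 years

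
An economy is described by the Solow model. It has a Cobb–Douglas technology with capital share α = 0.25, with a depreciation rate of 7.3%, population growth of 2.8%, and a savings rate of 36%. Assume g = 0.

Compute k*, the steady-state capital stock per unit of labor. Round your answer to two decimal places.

k* = 5.44

At the steady state, Δk = 0, so s·k^α = (n + δ)·k.
Dividing both sides by k: k^(1−α) = s / (n + δ).
k^0.75 = 0.36 / (0.028 + 0.073) = 0.36 / 0.101 = 3.5644
k* = 3.5644^(1/0.75) ≈ 5.4448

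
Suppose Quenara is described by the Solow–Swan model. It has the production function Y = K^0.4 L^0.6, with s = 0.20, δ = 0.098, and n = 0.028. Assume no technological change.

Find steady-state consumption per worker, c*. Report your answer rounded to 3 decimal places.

In steady state, investment equals break-even investment: s·k^α = (n + δ)·k.
Dividing both sides by k: k^(1−α) = s / (n + δ).
k^0.6 = 0.20 / (0.028 + 0.098) = 0.20 / 0.126 = 1.5873
k* = 1.5873^(1/0.6) ≈ 2.1599
y* = (k*)^α = 2.1599^0.4 ≈ 1.3607
c* = (1 − s)·y* = (1 − 0.20) × 1.3607 ≈ 1.0886

c* ≈ 1.089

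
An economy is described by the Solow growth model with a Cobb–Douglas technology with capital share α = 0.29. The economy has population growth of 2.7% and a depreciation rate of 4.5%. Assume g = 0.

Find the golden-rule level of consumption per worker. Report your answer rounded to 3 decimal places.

At the golden rule, f'(k) = n + δ, so α·k^(α−1) = n + δ and k_gold = (α/(n + δ))^(1/(1−α)).
k_gold = (0.29/0.072)^(1/0.71) = 4.0278^1.4085 ≈ 7.1160
c_gold = f(k_gold) − (n + δ)·k_gold = 1.7666 − 0.072×7.1160 ≈ 1.2542

c_gold ≈ 1.254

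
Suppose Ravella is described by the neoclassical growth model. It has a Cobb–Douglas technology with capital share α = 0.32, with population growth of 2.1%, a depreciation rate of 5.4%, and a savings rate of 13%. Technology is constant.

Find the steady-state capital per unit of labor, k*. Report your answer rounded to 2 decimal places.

k* ≈ 2.25

At the steady state, Δk = 0, so s·k^α = (n + δ)·k.
Dividing both sides by k: k^(1−α) = s / (n + δ).
k^0.68 = 0.13 / (0.021 + 0.054) = 0.13 / 0.075 = 1.7333
k* = 1.7333^(1/0.68) ≈ 2.2454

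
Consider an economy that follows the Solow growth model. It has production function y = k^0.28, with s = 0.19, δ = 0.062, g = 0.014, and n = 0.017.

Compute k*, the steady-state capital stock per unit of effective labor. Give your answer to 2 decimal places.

At the steady state, Δk = 0, so s·k^α = (n + g + δ)·k.
Rearranging, k^(1−α) = s / (n + g + δ).
k^0.72 = 0.19 / (0.017 + 0.014 + 0.062) = 0.19 / 0.093 = 2.0430
k* = 2.0430^(1/0.72) ≈ 2.6973

k* ≈ 2.70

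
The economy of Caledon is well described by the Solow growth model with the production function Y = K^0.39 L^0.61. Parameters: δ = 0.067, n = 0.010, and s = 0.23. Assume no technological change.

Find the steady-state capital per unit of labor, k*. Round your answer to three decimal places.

Steady state requires s·f(k) = (n + δ)·k, i.e. s·k^α = (n + δ)·k.
Dividing both sides by k: k^(1−α) = s / (n + δ).
k^0.61 = 0.23 / (0.010 + 0.067) = 0.23 / 0.077 = 2.9870
k* = 2.9870^(1/0.61) ≈ 6.0128

k* = 6.013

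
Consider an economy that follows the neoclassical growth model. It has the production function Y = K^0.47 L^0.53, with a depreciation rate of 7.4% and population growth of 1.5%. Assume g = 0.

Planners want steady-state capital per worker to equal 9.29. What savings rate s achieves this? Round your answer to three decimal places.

Steady state requires s·f(k) = (n + δ)·k, i.e. s·k^α = (n + δ)·k.
So s / (n + δ) = (k*)^(1−α) = 9.29^0.53 = 3.2587.
Therefore s = 3.2587 × (n + δ) = 3.2587 × 0.089 = 0.2900.

s ≈ 0.290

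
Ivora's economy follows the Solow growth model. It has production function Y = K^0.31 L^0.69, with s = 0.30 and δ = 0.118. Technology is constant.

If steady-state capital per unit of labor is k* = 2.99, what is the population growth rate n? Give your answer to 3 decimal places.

In steady state, investment equals break-even investment: s·k^α = (n + δ)·k.
So s / (n + δ) = (k*)^(1−α) = 2.99^0.69 = 2.1292.
Therefore n + δ = s / 2.1292 = 0.30 / 2.1292 = 0.1409, so n = 0.1409 − 0.118 = 0.0229.

n ≈ 0.023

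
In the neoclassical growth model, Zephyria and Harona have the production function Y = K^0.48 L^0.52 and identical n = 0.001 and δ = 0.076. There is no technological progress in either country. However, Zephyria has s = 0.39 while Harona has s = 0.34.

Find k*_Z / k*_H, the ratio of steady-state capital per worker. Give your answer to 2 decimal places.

k*_Z / k*_H ≈ 1.30

Steady-state k* = [s/(n + δ)]^(1/(1−α)), so the ratio is [ (s_Z/(n + δ)_Z) / (s_H/(n + δ)_H) ]^1.9231.
s_Z/(n + δ)_Z = 0.39/0.077 = 5.0649; s_H/(n + δ)_H = 0.34/0.077 = 4.4156.
Ratio = (5.0649/4.4156)^1.9231 = 1.1470^1.9231 ≈ 1.3018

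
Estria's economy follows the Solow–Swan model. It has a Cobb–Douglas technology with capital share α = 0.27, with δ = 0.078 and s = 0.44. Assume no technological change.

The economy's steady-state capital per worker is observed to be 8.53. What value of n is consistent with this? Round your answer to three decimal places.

In steady state, investment equals break-even investment: s·k^α = (n + δ)·k.
So s / (n + δ) = (k*)^(1−α) = 8.53^0.73 = 4.7818.
Therefore n + δ = s / 4.7818 = 0.44 / 4.7818 = 0.0920, so n = 0.0920 − 0.078 = 0.0140.

n ≈ 0.014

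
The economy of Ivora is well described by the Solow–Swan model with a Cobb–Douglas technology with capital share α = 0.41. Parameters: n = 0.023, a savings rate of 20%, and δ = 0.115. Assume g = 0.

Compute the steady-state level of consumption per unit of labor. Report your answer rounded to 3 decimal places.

c* ≈ 1.035

Steady state requires s·f(k) = (n + δ)·k, i.e. s·k^α = (n + δ)·k.
Dividing both sides by k: k^(1−α) = s / (n + δ).
k^0.59 = 0.20 / (0.023 + 0.115) = 0.20 / 0.138 = 1.4493
k* = 1.4493^(1/0.59) ≈ 1.8756
y* = (k*)^α = 1.8756^0.41 ≈ 1.2942
c* = (1 − s)·y* = (1 − 0.20) × 1.2942 ≈ 1.0354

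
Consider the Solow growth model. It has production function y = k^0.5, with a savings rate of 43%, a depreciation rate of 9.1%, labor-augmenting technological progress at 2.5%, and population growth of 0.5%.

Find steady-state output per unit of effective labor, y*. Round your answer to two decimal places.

y* = 3.55

At the steady state, Δk = 0, so s·k^α = (n + g + δ)·k.
Rearranging, k^(1−α) = s / (n + g + δ).
k^0.5 = 0.43 / (0.005 + 0.025 + 0.091) = 0.43 / 0.121 = 3.5537
k* = 3.5537^(1/0.5) ≈ 12.6288
y* = (k*)^α = 12.6288^0.5 ≈ 3.5537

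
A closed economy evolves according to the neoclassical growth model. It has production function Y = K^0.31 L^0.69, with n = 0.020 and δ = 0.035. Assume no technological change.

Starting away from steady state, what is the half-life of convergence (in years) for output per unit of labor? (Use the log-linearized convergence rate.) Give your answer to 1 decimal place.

half-life ≈ 18.3 years

Near the steady state the convergence rate is λ = (1 − α)(n + δ).
λ = (1 − 0.31) × 0.055 = 0.69 × 0.055 = 0.03795
Half-life = ln 2 / λ = 0.6931 / 0.03795 ≈ 18.26 years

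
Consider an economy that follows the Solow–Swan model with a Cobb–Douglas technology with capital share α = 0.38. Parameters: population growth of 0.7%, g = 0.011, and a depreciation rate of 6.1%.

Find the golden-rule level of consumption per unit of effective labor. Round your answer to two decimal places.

At the golden rule, f'(k) = n + g + δ, so α·k^(α−1) = n + g + δ and k_gold = (α/(n + g + δ))^(1/(1−α)).
k_gold = (0.38/0.079)^(1/0.62) = 4.8101^1.6129 ≈ 12.5964
c_gold = f(k_gold) − (n + g + δ)·k_gold = 2.6187 − 0.079×12.5964 ≈ 1.6236

c_gold ≈ 1.62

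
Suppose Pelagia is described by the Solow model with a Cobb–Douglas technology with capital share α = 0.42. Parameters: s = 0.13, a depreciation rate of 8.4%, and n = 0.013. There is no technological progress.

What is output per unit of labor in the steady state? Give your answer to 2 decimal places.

In steady state, investment equals break-even investment: s·k^α = (n + δ)·k.
Dividing both sides by k: k^(1−α) = s / (n + δ).
k^0.58 = 0.13 / (0.013 + 0.084) = 0.13 / 0.097 = 1.3402
k* = 1.3402^(1/0.58) ≈ 1.6568
y* = (k*)^α = 1.6568^0.42 ≈ 1.2362

y* = 1.24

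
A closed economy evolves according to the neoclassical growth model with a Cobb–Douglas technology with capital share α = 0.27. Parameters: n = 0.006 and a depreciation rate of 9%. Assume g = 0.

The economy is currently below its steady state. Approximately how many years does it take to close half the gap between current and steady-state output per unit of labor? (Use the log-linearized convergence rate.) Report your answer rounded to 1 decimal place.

t_½ ≈ 9.9 years

Near the steady state the convergence rate is λ = (1 − α)(n + δ).
λ = (1 − 0.27) × 0.096 = 0.73 × 0.096 = 0.07008
Half-life = ln 2 / λ = 0.6931 / 0.07008 ≈ 9.89 years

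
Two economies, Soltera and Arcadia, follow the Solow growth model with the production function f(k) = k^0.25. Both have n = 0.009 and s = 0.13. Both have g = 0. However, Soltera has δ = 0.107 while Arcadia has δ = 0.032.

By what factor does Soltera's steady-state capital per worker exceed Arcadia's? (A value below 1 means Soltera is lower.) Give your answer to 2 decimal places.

k*_S / k*_A ≈ 0.25

Steady-state k* = [s/(n + δ)]^(1/(1−α)), so the ratio is [ (s_S/(n + δ)_S) / (s_A/(n + δ)_A) ]^1.3333.
s_S/(n + δ)_S = 0.13/0.116 = 1.1207; s_A/(n + δ)_A = 0.13/0.041 = 3.1707.
Ratio = (1.1207/3.1707)^1.3333 = 0.3535^1.3333 ≈ 0.2500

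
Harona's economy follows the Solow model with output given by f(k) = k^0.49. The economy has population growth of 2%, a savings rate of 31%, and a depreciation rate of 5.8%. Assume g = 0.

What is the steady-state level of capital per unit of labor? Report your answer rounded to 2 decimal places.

At the steady state, Δk = 0, so s·k^α = (n + δ)·k.
Rearranging, k^(1−α) = s / (n + δ).
k^0.51 = 0.31 / (0.020 + 0.058) = 0.31 / 0.078 = 3.9744
k* = 3.9744^(1/0.51) ≈ 14.9638

k* = 14.96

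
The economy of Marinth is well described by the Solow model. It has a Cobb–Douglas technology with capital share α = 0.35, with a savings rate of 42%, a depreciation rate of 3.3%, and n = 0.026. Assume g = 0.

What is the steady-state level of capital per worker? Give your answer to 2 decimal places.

Steady state requires s·f(k) = (n + δ)·k, i.e. s·k^α = (n + δ)·k.
Dividing both sides by k: k^(1−α) = s / (n + δ).
k^0.65 = 0.42 / (0.026 + 0.033) = 0.42 / 0.059 = 7.1186
k* = 7.1186^(1/0.65) ≈ 20.4822

k* ≈ 20.48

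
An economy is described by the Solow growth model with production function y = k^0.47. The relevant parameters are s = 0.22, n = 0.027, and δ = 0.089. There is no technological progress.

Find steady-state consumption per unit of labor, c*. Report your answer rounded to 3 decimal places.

Steady state requires s·f(k) = (n + δ)·k, i.e. s·k^α = (n + δ)·k.
Rearranging, k^(1−α) = s / (n + δ).
k^0.53 = 0.22 / (0.027 + 0.089) = 0.22 / 0.116 = 1.8966
k* = 1.8966^(1/0.53) ≈ 3.3457
y* = (k*)^α = 3.3457^0.47 ≈ 1.7640
c* = (1 − s)·y* = (1 − 0.22) × 1.7640 ≈ 1.3759

c* = 1.376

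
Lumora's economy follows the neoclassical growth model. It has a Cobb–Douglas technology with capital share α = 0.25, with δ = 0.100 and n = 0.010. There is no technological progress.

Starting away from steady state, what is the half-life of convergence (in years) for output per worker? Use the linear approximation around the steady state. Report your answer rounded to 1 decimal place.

half-life ≈ 8.4 years

Near the steady state the convergence rate is λ = (1 − α)(n + δ).
λ = (1 − 0.25) × 0.110 = 0.75 × 0.110 = 0.0825
Half-life = ln 2 / λ = 0.6931 / 0.0825 ≈ 8.40 years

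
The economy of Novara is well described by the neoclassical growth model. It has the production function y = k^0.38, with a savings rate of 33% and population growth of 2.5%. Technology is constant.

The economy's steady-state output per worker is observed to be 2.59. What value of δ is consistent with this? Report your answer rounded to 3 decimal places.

In steady state, investment equals break-even investment: s·k^α = (n + δ)·k.
Since y* = [s/(n + δ)]^(α/(1−α)), we have s/(n + δ) = (y*)^((1−α)/α) = 2.59^1.6316 = 4.7243.
Therefore n + δ = s / 4.7243 = 0.33 / 4.7243 = 0.0699, so δ = 0.0699 − 0.025 = 0.0449.

δ ≈ 0.045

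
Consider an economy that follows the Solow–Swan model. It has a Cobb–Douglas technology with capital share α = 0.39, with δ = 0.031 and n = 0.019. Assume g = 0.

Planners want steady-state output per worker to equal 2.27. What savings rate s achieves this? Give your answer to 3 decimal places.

s ≈ 0.180

At the steady state, Δk = 0, so s·k^α = (n + δ)·k.
Since y* = [s/(n + δ)]^(α/(1−α)), we have s/(n + δ) = (y*)^((1−α)/α) = 2.27^1.5641 = 3.6046.
Therefore s = 3.6046 × (n + δ) = 3.6046 × 0.050 = 0.1802.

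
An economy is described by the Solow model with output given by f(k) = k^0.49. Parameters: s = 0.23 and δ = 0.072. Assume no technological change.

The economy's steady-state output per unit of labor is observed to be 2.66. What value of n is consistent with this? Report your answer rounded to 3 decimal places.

At the steady state, Δk = 0, so s·k^α = (n + δ)·k.
Since y* = [s/(n + δ)]^(α/(1−α)), we have s/(n + δ) = (y*)^((1−α)/α) = 2.66^1.0408 = 2.7683.
Therefore n + δ = s / 2.7683 = 0.23 / 2.7683 = 0.0831, so n = 0.0831 − 0.072 = 0.0111.

n ≈ 0.011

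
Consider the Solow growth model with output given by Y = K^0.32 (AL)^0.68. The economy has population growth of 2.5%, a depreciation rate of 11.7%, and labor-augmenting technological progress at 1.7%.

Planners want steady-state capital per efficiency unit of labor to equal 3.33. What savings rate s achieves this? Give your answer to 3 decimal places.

In steady state, investment equals break-even investment: s·k^α = (n + g + δ)·k.
So s / (n + g + δ) = (k*)^(1−α) = 3.33^0.68 = 2.2660.
Therefore s = 2.2660 × (n + g + δ) = 2.2660 × 0.159 = 0.3603.

s ≈ 0.360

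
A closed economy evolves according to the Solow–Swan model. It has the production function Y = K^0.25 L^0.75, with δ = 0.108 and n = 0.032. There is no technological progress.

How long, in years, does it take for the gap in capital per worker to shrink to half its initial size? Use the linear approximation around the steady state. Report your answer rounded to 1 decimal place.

about 6.6 years

Near the steady state the convergence rate is λ = (1 − α)(n + δ).
λ = (1 − 0.25) × 0.140 = 0.75 × 0.140 = 0.1050
Half-life = ln 2 / λ = 0.6931 / 0.1050 ≈ 6.60 years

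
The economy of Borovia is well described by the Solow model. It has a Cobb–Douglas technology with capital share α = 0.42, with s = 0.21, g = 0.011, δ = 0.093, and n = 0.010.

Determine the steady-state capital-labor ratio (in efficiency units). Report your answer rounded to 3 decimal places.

Steady state requires s·f(k) = (n + g + δ)·k, i.e. s·k^α = (n + g + δ)·k.
Rearranging, k^(1−α) = s / (n + g + δ).
k^0.58 = 0.21 / (0.010 + 0.011 + 0.093) = 0.21 / 0.114 = 1.8421
k* = 1.8421^(1/0.58) ≈ 2.8671

k* ≈ 2.867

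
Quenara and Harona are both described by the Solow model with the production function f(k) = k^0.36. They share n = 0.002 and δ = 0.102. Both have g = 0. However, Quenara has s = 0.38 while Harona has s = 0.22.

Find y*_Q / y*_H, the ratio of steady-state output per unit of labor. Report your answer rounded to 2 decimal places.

Steady-state y* = [s/(n + δ)]^(α/(1−α)), so the ratio is [ (s_Q/(n + δ)_Q) / (s_H/(n + δ)_H) ]^0.5625.
s_Q/(n + δ)_Q = 0.38/0.104 = 3.6538; s_H/(n + δ)_H = 0.22/0.104 = 2.1154.
Ratio = (3.6538/2.1154)^0.5625 = 1.7272^0.5625 ≈ 1.3599

y*_Q / y*_H ≈ 1.36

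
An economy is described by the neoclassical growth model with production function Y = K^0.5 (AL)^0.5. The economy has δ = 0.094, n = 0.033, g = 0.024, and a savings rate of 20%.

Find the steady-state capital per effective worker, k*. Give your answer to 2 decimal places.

Steady state requires s·f(k) = (n + g + δ)·k, i.e. s·k^α = (n + g + δ)·k.
Rearranging, k^(1−α) = s / (n + g + δ).
k^0.5 = 0.20 / (0.033 + 0.024 + 0.094) = 0.20 / 0.151 = 1.3245
k* = 1.3245^(1/0.5) ≈ 1.7543

k* ≈ 1.75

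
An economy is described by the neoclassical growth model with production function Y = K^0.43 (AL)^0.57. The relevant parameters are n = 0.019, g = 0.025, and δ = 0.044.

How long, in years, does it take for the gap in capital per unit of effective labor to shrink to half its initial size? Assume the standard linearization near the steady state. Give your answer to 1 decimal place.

t_½ ≈ 13.8 years

Near the steady state the convergence rate is λ = (1 − α)(n + g + δ).
λ = (1 − 0.43) × 0.088 = 0.57 × 0.088 = 0.05016
Half-life = ln 2 / λ = 0.6931 / 0.05016 ≈ 13.82 years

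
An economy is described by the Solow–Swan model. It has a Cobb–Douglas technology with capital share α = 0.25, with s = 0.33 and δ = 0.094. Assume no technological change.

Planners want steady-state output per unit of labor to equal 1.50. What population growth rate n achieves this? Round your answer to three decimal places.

n ≈ 0.004

In steady state, investment equals break-even investment: s·k^α = (n + δ)·k.
Since y* = [s/(n + δ)]^(α/(1−α)), we have s/(n + δ) = (y*)^((1−α)/α) = 1.50^3 = 3.3750.
Therefore n + δ = s / 3.3750 = 0.33 / 3.3750 = 0.0978, so n = 0.0978 − 0.094 = 0.0038.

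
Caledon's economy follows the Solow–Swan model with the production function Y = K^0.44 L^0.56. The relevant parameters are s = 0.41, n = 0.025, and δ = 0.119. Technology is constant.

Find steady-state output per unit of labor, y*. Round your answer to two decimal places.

y* ≈ 2.28

At the steady state, Δk = 0, so s·k^α = (n + δ)·k.
Dividing both sides by k: k^(1−α) = s / (n + δ).
k^0.56 = 0.41 / (0.025 + 0.119) = 0.41 / 0.144 = 2.8472
k* = 2.8472^(1/0.56) ≈ 6.4783
y* = (k*)^α = 6.4783^0.44 ≈ 2.2753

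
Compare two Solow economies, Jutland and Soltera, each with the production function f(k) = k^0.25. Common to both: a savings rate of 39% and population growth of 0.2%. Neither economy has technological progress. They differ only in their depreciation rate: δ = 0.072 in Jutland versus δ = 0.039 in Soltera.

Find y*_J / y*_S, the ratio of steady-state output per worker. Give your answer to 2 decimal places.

ratio ≈ 0.82

Steady-state y* = [s/(n + δ)]^(α/(1−α)), so the ratio is [ (s_J/(n + δ)_J) / (s_S/(n + δ)_S) ]^0.3333.
s_J/(n + δ)_J = 0.39/0.074 = 5.2703; s_S/(n + δ)_S = 0.39/0.041 = 9.5122.
Ratio = (5.2703/9.5122)^0.3333 = 0.5541^0.3333 ≈ 0.8214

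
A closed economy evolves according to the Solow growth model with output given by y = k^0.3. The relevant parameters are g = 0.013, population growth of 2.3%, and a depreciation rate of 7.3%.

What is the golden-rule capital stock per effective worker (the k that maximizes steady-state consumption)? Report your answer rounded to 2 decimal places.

k_gold ≈ 4.25

The golden rule sets f'(k) = n + g + δ, i.e. α·k^(α−1) = n + g + δ.
So k^(1−α) = α / (n + g + δ) = 0.3 / 0.109 = 2.7523.
k_gold = 2.7523^(1/0.7) ≈ 4.2475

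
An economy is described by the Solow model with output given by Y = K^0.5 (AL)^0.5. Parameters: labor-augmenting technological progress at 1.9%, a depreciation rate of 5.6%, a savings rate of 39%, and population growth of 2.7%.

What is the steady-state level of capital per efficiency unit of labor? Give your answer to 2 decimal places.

k* = 14.62

At the steady state, Δk = 0, so s·k^α = (n + g + δ)·k.
Rearranging, k^(1−α) = s / (n + g + δ).
k^0.5 = 0.39 / (0.027 + 0.019 + 0.056) = 0.39 / 0.102 = 3.8235
k* = 3.8235^(1/0.5) ≈ 14.6192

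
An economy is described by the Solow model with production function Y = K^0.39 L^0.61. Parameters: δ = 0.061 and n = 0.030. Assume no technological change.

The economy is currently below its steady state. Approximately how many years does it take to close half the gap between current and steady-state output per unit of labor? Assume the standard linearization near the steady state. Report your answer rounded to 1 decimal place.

about 12.5 years

Near the steady state the convergence rate is λ = (1 − α)(n + δ).
λ = (1 − 0.39) × 0.091 = 0.61 × 0.091 = 0.05551
Half-life = ln 2 / λ = 0.6931 / 0.05551 ≈ 12.49 years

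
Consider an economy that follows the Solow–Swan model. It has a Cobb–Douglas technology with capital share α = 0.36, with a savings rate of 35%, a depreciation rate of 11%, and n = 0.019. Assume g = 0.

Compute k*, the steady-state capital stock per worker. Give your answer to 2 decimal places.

In steady state, investment equals break-even investment: s·k^α = (n + δ)·k.
Dividing both sides by k: k^(1−α) = s / (n + δ).
k^0.64 = 0.35 / (0.019 + 0.110) = 0.35 / 0.129 = 2.7132
k* = 2.7132^(1/0.64) ≈ 4.7568

k* = 4.76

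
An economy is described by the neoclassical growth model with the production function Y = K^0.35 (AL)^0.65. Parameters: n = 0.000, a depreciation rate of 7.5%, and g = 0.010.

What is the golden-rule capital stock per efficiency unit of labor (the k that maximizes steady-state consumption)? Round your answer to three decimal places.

The golden rule sets f'(k) = n + g + δ, i.e. α·k^(α−1) = n + g + δ.
So k^(1−α) = α / (n + g + δ) = 0.35 / 0.085 = 4.1176.
k_gold = 4.1176^(1/0.65) ≈ 8.8228

k_gold ≈ 8.823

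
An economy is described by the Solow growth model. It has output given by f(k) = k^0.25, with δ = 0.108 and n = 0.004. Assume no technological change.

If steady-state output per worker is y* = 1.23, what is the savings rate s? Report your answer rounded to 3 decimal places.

s ≈ 0.208

At the steady state, Δk = 0, so s·k^α = (n + δ)·k.
Since y* = [s/(n + δ)]^(α/(1−α)), we have s/(n + δ) = (y*)^((1−α)/α) = 1.23^3 = 1.8609.
Therefore s = 1.8609 × (n + δ) = 1.8609 × 0.112 = 0.2084.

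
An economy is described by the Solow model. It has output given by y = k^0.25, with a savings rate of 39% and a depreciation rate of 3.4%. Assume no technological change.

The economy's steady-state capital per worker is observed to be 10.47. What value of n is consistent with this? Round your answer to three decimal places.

n ≈ 0.033

Steady state requires s·f(k) = (n + δ)·k, i.e. s·k^α = (n + δ)·k.
So s / (n + δ) = (k*)^(1−α) = 10.47^0.75 = 5.8205.
Therefore n + δ = s / 5.8205 = 0.39 / 5.8205 = 0.0670, so n = 0.0670 − 0.034 = 0.0330.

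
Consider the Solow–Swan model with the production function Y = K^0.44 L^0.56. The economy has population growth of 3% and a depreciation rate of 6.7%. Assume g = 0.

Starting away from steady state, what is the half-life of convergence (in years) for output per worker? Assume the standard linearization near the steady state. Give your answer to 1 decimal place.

Near the steady state the convergence rate is λ = (1 − α)(n + δ).
λ = (1 − 0.44) × 0.097 = 0.56 × 0.097 = 0.05432
Half-life = ln 2 / λ = 0.6931 / 0.05432 ≈ 12.76 years

half-life ≈ 12.8 years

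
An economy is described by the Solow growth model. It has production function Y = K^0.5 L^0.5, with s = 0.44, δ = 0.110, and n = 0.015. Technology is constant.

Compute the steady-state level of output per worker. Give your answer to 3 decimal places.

At the steady state, Δk = 0, so s·k^α = (n + δ)·k.
Rearranging, k^(1−α) = s / (n + δ).
k^0.5 = 0.44 / (0.015 + 0.110) = 0.44 / 0.125 = 3.5200
k* = 3.5200^(1/0.5) ≈ 12.3904
y* = (k*)^α = 12.3904^0.5 ≈ 3.5200

y* = 3.520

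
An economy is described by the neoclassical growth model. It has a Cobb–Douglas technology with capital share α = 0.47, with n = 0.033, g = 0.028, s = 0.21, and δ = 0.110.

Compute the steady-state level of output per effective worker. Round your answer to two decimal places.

In steady state, investment equals break-even investment: s·k^α = (n + g + δ)·k.
Dividing both sides by k: k^(1−α) = s / (n + g + δ).
k^0.53 = 0.21 / (0.033 + 0.028 + 0.110) = 0.21 / 0.171 = 1.2281
k* = 1.2281^(1/0.53) ≈ 1.4736
y* = (k*)^α = 1.4736^0.47 ≈ 1.1999

y* = 1.20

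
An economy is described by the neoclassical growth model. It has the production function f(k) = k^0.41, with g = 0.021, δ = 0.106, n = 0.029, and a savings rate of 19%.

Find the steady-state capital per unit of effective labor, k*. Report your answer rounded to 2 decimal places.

In steady state, investment equals break-even investment: s·k^α = (n + g + δ)·k.
Dividing both sides by k: k^(1−α) = s / (n + g + δ).
k^0.59 = 0.19 / (0.029 + 0.021 + 0.106) = 0.19 / 0.156 = 1.2179
k* = 1.2179^(1/0.59) ≈ 1.3967

k* ≈ 1.40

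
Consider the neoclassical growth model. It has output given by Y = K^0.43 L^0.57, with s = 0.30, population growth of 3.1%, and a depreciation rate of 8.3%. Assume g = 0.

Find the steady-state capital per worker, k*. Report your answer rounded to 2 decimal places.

At the steady state, Δk = 0, so s·k^α = (n + δ)·k.
Rearranging, k^(1−α) = s / (n + δ).
k^0.57 = 0.30 / (0.031 + 0.083) = 0.30 / 0.114 = 2.6316
k* = 2.6316^(1/0.57) ≈ 5.4604

k* = 5.46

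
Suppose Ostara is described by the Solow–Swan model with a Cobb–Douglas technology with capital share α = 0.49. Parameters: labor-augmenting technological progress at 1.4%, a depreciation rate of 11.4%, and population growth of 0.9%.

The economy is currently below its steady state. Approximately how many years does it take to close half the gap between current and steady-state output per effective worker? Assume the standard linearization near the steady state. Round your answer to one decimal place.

about 9.9 years

Near the steady state the convergence rate is λ = (1 − α)(n + g + δ).
λ = (1 − 0.49) × 0.137 = 0.51 × 0.137 = 0.06987
Half-life = ln 2 / λ = 0.6931 / 0.06987 ≈ 9.92 years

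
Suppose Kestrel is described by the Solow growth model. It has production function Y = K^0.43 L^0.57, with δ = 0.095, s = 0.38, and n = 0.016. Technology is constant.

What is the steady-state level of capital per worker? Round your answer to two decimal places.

k* ≈ 8.66

Steady state requires s·f(k) = (n + δ)·k, i.e. s·k^α = (n + δ)·k.
Dividing both sides by k: k^(1−α) = s / (n + δ).
k^0.57 = 0.38 / (0.016 + 0.095) = 0.38 / 0.111 = 3.4234
k* = 3.4234^(1/0.57) ≈ 8.6625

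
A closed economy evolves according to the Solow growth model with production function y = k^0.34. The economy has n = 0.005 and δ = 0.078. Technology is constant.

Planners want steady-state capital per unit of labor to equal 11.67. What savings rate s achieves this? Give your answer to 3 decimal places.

Steady state requires s·f(k) = (n + δ)·k, i.e. s·k^α = (n + δ)·k.
So s / (n + δ) = (k*)^(1−α) = 11.67^0.66 = 5.0614.
Therefore s = 5.0614 × (n + δ) = 5.0614 × 0.083 = 0.4201.

s ≈ 0.420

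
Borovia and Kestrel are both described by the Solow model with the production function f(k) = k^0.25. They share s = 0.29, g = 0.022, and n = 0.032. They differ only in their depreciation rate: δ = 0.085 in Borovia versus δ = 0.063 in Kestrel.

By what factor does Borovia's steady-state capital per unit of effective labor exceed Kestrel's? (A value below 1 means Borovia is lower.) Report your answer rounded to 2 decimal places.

ratio ≈ 0.79

Steady-state k* = [s/(n + g + δ)]^(1/(1−α)), so the ratio is [ (s_B/(n + g + δ)_B) / (s_K/(n + g + δ)_K) ]^1.3333.
s_B/(n + g + δ)_B = 0.29/0.139 = 2.0863; s_K/(n + g + δ)_K = 0.29/0.117 = 2.4786.
Ratio = (2.0863/2.4786)^1.3333 = 0.8417^1.3333 ≈ 0.7947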